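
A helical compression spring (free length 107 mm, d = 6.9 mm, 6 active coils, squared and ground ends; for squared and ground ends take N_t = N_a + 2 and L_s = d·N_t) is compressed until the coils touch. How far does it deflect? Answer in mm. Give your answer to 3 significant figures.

51.8 mm

N_t = 8; L_s = 6.9·8 = 55.2 mm
δ_solid = L₀ − L_s = 107 − 55.2 = 51.8 mm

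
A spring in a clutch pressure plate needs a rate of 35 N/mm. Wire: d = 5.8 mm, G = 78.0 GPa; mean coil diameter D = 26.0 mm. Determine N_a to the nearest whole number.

18

N_a = Gd⁴/(8D³k) = (78.0×10³ × 5.8⁴)/(8 × 26.0³ × 35)
    = 8.82687e+07 / 4.92128e+06 = 17.94 → 18 coils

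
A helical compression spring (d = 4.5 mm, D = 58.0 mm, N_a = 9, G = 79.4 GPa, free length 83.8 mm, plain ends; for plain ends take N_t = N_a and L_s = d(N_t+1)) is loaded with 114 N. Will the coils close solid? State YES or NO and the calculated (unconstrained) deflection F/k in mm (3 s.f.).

k = Gd⁴/(8D³N_a) = (79.4×10³)(4.5⁴)/(8·58.0³·9) = 2.3177 N/mm
N_t = 9; L_s = 4.5·10 = 45 mm; δ_solid = L₀ − L_s = 83.8 − 45 = 38.8 mm
δ = F/k = 114/2.3177 = 49.187 mm
δ ≥ δ_solid → spring goes solid

YES, δ = 49.2 mm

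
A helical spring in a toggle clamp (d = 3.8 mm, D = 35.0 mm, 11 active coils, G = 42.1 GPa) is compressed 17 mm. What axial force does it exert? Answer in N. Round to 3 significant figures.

k = Gd⁴/(8D³N_a) = (42.1×10³)(3.8⁴)/(8·35.0³·11) = 2.3266 N/mm
F = k·δ = 2.3266 × 17 = 39.553 N

39.6 N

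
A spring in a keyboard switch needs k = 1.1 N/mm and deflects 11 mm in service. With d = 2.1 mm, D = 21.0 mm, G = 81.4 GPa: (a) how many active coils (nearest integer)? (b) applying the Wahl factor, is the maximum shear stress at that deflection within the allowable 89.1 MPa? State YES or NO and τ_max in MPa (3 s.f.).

(a) 19 coils; (b) YES, τ_max = 81.8 MPa

N_a = Gd⁴/(8D³k) = (81.4×10³)(2.1⁴)/(8·21.0³·1.1) = 19.43 → N_a = 19
Actual rate k = Gd⁴/(8D³·19) = 1.1246 N/mm
Working load F = kδ = 1.1246·11 = 12.371 N
C = 21.0/2.1 = 10.0000; K_W = (4C−1)/(4C−4)+0.615/C = 1.1448
τ_max = K_W·8FD/(πd³) = 1.1448·71.432 = 81.778 MPa
τ_max ≤ 89.1 MPa → acceptable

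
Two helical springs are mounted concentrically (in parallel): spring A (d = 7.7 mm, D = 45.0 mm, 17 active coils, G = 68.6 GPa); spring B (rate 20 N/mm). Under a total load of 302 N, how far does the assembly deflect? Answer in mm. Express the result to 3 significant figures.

k_A = Gd⁴/(8D³N_a) = (68.6×10³)(7.7⁴)/(8·45.0³·17) = 19.459 N/mm
Parallel: k_eq = 19.459 + 20 = 39.459 N/mm
δ = F/k_eq = 302/39.459 = 7.6536 mm

7.65 mm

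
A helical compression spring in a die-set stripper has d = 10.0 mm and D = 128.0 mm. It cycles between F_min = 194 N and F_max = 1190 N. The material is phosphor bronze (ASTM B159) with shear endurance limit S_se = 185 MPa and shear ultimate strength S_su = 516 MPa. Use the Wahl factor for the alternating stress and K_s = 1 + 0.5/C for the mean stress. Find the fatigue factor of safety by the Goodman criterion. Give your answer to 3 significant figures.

0.700

C = D/d = 128.0/10.0 = 12.8000; K_W = (4C−1)/(4C−4)+0.615/C = 1.1116; K_s = 1+0.5/C = 1.0391
F_a = (F_max−F_min)/2 = 498 N; F_m = (F_max+F_min)/2 = 692 N
τ_a = K_W·8F_aD/(πd³) = 1.1116 × 162.32 = 180.44 MPa
τ_m = K_s·8F_mD/(πd³) = 1.0391 × 225.56 = 234.37 MPa
Goodman: 1/n_f = τ_a/S_se + τ_m/S_su = 180.44/185 + 234.37/516 = 0.97535 + 0.45420 = 1.4295
n_f = 1/1.4295 = 0.6995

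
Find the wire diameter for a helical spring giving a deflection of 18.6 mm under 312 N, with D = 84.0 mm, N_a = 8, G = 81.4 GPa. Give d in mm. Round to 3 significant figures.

9.40 mm

Required rate k = F/δ = 312/18.6 = 16.774 N/mm
d = (8D³N_a·k / G)^(1/4) = (8·84.0³·8·16.774 / (81.4×10³))^0.25
  = (7816.9)^0.25 = 9.4028 mm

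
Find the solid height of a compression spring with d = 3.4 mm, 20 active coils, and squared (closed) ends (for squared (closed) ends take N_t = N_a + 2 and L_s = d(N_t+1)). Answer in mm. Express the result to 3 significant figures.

78.2 mm

squared (closed) ends: N_t = N_a + 2 = 20 + 2 = 22
L_s = d·(N_t+1) = 3.4 × 23 = 78.2 mm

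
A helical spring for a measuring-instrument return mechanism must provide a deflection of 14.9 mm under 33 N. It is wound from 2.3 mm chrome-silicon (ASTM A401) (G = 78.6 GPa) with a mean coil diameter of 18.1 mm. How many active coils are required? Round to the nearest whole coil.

Required rate k = F/δ = 33/14.9 = 2.2148 N/mm
N_a = Gd⁴/(8D³k) = (78.6×10³ × 2.3⁴)/(8 × 18.1³ × 2.2148)
    = 2.19955e+06 / 105064 = 20.94 → 21 coils

21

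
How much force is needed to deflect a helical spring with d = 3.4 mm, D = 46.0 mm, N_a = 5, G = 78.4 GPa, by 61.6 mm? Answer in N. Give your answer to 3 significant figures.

k = Gd⁴/(8D³N_a) = (78.4×10³)(3.4⁴)/(8·46.0³·5) = 2.6909 N/mm
F = k·δ = 2.6909 × 61.6 = 165.76 N

166 N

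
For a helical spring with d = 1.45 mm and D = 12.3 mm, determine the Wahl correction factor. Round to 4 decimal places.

1.1727

C = D/d = 12.3/1.45 = 8.4828
K_W = (4C−1)/(4C−4) + 0.615/C = 32.931/29.931 + 0.0725 = 1.1727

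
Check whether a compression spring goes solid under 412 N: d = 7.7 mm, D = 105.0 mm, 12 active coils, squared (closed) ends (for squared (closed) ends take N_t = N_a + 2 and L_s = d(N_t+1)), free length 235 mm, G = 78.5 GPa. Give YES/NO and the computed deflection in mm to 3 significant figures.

YES, δ = 166 mm

k = Gd⁴/(8D³N_a) = (78.5×10³)(7.7⁴)/(8·105.0³·12) = 2.4831 N/mm
N_t = 14; L_s = 7.7·15 = 115.5 mm; δ_solid = L₀ − L_s = 235 − 115.5 = 119.5 mm
δ = F/k = 412/2.4831 = 165.92 mm
δ ≥ δ_solid → spring goes solid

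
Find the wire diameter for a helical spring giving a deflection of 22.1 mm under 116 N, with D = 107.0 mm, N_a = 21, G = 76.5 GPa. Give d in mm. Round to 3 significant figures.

Required rate k = F/δ = 116/22.1 = 5.2489 N/mm
d = (8D³N_a·k / G)^(1/4) = (8·107.0³·21·5.2489 / (76.5×10³))^0.25
  = (14121)^0.25 = 10.9010 mm

10.9 mm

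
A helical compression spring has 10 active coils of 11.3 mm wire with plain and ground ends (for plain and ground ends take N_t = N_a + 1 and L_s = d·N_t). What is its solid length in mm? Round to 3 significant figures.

plain and ground ends: N_t = N_a + 1 = 10 + 1 = 11
L_s = d·N_t = 11.3 × 11 = 124.3 mm

124 mm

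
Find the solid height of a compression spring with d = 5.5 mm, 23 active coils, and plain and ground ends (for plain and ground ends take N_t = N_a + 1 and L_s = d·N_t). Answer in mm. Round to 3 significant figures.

plain and ground ends: N_t = N_a + 1 = 23 + 1 = 24
L_s = d·N_t = 5.5 × 24 = 132 mm

132 mm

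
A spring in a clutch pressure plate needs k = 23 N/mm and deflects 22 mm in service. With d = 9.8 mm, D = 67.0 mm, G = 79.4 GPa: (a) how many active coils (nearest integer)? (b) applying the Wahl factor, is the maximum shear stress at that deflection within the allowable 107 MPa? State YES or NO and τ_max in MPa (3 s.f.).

(a) 13 coils; (b) NO, τ_max = 114 MPa

N_a = Gd⁴/(8D³k) = (79.4×10³)(9.8⁴)/(8·67.0³·23) = 13.23 → N_a = 13
Actual rate k = Gd⁴/(8D³·13) = 23.414 N/mm
Working load F = kδ = 23.414·22 = 515.1 N
C = 67.0/9.8 = 6.8367; K_W = (4C−1)/(4C−4)+0.615/C = 1.2185
τ_max = K_W·8FD/(πd³) = 1.2185·93.374 = 113.77 MPa
τ_max > 107 MPa → exceeds allowable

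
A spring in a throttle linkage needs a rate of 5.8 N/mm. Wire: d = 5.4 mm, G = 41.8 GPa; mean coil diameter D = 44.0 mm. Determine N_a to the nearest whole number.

9

N_a = Gd⁴/(8D³k) = (41.8×10³ × 5.4⁴)/(8 × 44.0³ × 5.8)
    = 3.55428e+07 / 3.95254e+06 = 8.992 → 9 coils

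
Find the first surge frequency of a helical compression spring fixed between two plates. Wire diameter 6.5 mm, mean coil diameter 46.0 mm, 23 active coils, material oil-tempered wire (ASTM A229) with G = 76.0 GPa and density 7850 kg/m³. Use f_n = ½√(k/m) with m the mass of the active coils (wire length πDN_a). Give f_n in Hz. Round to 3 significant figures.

k = Gd⁴/(8D³N_a) = (76.0×10³)(6.5⁴)/(8·46.0³·23) = 7.5749 N/mm = 7574.9 N/m
Wire length L = πDN_a = π·46.0·23 = 3323.8 mm
m = ρ·(πd²/4)·L = 7850 × 33.183×10⁻⁶ m² × 3.3238 m = 0.86581 kg
f_n = ½√(k/m) = 0.5·√(7574.9/0.86581) = 0.5·√(8748.9) = 46.768 Hz

46.8 Hz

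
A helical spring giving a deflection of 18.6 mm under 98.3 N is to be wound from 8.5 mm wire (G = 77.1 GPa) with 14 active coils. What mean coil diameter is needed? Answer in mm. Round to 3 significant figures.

Required rate k = F/δ = 98.3/18.6 = 5.2849 N/mm
D = (Gd⁴/(8N_a·k))^(1/3) = (77.1×10³·8.5⁴/(8·14·5.2849))^(1/3)
  = (679941)^(1/3) = 87.9341 mm

87.9 mm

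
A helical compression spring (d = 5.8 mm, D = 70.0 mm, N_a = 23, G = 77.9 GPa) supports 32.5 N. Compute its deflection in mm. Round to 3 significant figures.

23.3 mm

k = Gd⁴/(8D³N_a) = (77.9×10³)(5.8⁴)/(8·70.0³·23) = 1.3968 N/mm
δ = F/k = 32.5 / 1.3968 = 23.267 mm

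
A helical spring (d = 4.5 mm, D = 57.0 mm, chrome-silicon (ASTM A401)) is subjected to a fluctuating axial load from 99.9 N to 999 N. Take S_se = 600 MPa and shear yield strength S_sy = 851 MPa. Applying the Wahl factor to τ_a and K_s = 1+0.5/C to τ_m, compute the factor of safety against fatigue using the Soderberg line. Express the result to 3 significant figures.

C = D/d = 57.0/4.5 = 12.6667; K_W = (4C−1)/(4C−4)+0.615/C = 1.1128; K_s = 1+0.5/C = 1.0395
F_a = (F_max−F_min)/2 = 449.55 N; F_m = (F_max+F_min)/2 = 549.45 N
τ_a = K_W·8F_aD/(πd³) = 1.1128 × 716.07 = 796.87 MPa
τ_m = K_s·8F_mD/(πd³) = 1.0395 × 875.2 = 909.74 MPa
Soderberg: 1/n_f = τ_a/S_se + τ_m/S_sy = 796.87/600 + 909.74/851 = 1.32812 + 1.06903 = 2.3971
n_f = 1/2.3971 = 0.4172

0.417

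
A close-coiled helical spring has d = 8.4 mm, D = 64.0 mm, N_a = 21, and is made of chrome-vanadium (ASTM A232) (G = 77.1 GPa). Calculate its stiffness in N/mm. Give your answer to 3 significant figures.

8.72 N/mm

k = Gd⁴/(8D³N_a) = (77.1×10³ × 8.4⁴) / (8 × 64.0³ × 21)
  = 3.83859e+08 / 4.40402e+07 = 8.7161 N/mm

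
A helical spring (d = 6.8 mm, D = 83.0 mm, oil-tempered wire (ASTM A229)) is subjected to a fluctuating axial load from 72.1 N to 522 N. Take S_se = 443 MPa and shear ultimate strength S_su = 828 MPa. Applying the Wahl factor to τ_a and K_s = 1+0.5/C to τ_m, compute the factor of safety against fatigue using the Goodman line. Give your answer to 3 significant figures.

1.58

C = D/d = 83.0/6.8 = 12.2059; K_W = (4C−1)/(4C−4)+0.615/C = 1.1173; K_s = 1+0.5/C = 1.0410
F_a = (F_max−F_min)/2 = 224.95 N; F_m = (F_max+F_min)/2 = 297.05 N
τ_a = K_W·8F_aD/(πd³) = 1.1173 × 151.21 = 168.95 MPa
τ_m = K_s·8F_mD/(πd³) = 1.0410 × 199.67 = 207.85 MPa
Goodman: 1/n_f = τ_a/S_se + τ_m/S_su = 168.95/443 + 207.85/828 = 0.38137 + 0.25103 = 0.6324
n_f = 1/0.6324 = 1.581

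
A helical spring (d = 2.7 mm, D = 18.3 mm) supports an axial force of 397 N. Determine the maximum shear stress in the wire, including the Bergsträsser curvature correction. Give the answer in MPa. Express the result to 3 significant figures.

1130 MPa

Spring index C = D/d = 18.3/2.7 = 6.7778
K_B = (4C+2)/(4C−3) = 29.111/24.111 = 1.2074
τ₀ = 8FD/(πd³) = 8·397·18.3/(π·2.7³) = 58120.8/61.836 = 939.92 MPa
τ_max = K·τ₀ = 1.2074 × 939.92 = 1134.8 MPa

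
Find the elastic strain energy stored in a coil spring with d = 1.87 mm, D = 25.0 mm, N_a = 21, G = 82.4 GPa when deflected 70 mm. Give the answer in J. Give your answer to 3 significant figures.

0.940 J

k = Gd⁴/(8D³N_a) = (82.4×10³)(1.87⁴)/(8·25.0³·21) = 0.38385 N/mm
U = ½kδ² = 0.5 × 0.38385 × 70² = 940.44 N·mm = 0.94044 J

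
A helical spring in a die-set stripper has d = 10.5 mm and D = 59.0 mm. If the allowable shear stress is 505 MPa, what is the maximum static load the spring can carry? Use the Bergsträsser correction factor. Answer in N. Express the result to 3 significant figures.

3100 N

C = D/d = 59.0/10.5 = 5.6190
K_B = (4C+2)/(4C−3) = 24.476/19.476 = 1.2567
τ_max = K·8FD/(πd³) → F_max = τ_allow·πd³/(8DK)
F_max = 505·π·10.5³/(8·59.0·1.2567) = 1.8366e+06/593.17 = 3096.2 N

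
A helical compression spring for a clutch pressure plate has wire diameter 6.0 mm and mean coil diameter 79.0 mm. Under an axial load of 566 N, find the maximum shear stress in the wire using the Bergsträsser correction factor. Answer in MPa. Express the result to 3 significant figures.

Spring index C = D/d = 79.0/6.0 = 13.1667
K_B = (4C+2)/(4C−3) = 54.667/49.667 = 1.1007
τ₀ = 8FD/(πd³) = 8·566·79.0/(π·6.0³) = 357712/678.58 = 527.14 MPa
τ_max = K·τ₀ = 1.1007 × 527.14 = 580.21 MPa

580 MPa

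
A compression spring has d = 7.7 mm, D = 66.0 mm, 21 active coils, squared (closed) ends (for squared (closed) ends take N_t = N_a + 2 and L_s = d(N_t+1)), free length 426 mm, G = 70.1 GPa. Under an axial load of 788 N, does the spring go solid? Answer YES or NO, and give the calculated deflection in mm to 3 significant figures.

k = Gd⁴/(8D³N_a) = (70.1×10³)(7.7⁴)/(8·66.0³·21) = 5.102 N/mm
N_t = 23; L_s = 7.7·24 = 184.8 mm; δ_solid = L₀ − L_s = 426 − 184.8 = 241.2 mm
δ = F/k = 788/5.102 = 154.45 mm
δ < δ_solid → spring does not go solid

NO, δ = 154 mm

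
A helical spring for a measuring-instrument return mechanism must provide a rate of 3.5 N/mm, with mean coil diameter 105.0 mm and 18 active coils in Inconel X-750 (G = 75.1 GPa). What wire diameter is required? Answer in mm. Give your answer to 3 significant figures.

9.39 mm

d = (8D³N_a·k / G)^(1/4) = (8·105.0³·18·3.5 / (75.1×10³))^0.25
  = (7768.9)^0.25 = 9.3884 mm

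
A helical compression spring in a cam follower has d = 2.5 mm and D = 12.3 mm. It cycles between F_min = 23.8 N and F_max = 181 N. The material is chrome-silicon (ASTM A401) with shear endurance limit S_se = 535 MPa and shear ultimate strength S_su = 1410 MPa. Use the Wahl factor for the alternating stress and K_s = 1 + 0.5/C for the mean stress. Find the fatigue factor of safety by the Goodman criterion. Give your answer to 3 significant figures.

1.82

C = D/d = 12.3/2.5 = 4.9200; K_W = (4C−1)/(4C−4)+0.615/C = 1.3163; K_s = 1+0.5/C = 1.1016
F_a = (F_max−F_min)/2 = 78.6 N; F_m = (F_max+F_min)/2 = 102.4 N
τ_a = K_W·8F_aD/(πd³) = 1.3163 × 157.56 = 207.4 MPa
τ_m = K_s·8F_mD/(πd³) = 1.1016 × 205.27 = 226.13 MPa
Goodman: 1/n_f = τ_a/S_se + τ_m/S_su = 207.4/535 + 226.13/1410 = 0.38767 + 0.16038 = 0.54804
n_f = 1/0.54804 = 1.825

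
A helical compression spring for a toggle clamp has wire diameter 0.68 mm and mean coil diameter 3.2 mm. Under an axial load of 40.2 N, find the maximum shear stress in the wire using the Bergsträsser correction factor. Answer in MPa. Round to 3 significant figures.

1370 MPa

Spring index C = D/d = 3.2/0.68 = 4.7059
K_B = (4C+2)/(4C−3) = 20.824/15.824 = 1.3160
τ₀ = 8FD/(πd³) = 8·40.2·3.2/(π·0.68³) = 1029.12/0.98782 = 1041.8 MPa
τ_max = K·τ₀ = 1.3160 × 1041.8 = 1371 MPa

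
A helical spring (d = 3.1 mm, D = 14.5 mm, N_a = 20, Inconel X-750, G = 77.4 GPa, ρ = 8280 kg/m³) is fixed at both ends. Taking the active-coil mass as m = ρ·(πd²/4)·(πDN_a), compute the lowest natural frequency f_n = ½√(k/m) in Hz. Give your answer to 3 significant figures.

k = Gd⁴/(8D³N_a) = (77.4×10³)(3.1⁴)/(8·14.5³·20) = 14.654 N/mm = 14654 N/m
Wire length L = πDN_a = π·14.5·20 = 911.06 mm
m = ρ·(πd²/4)·L = 8280 × 7.5477×10⁻⁶ m² × 0.91106 m = 0.056937 kg
f_n = ½√(k/m) = 0.5·√(14654/0.056937) = 0.5·√(2.5738e+05) = 253.66 Hz

254 Hz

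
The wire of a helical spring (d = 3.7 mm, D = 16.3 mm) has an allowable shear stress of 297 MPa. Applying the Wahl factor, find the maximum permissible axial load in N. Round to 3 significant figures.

267 N

C = D/d = 16.3/3.7 = 4.4054
K_W = (4C−1)/(4C−4) + 0.615/C = 16.622/13.622 + 0.1396 = 1.3598
τ_max = K·8FD/(πd³) → F_max = τ_allow·πd³/(8DK)
F_max = 297·π·3.7³/(8·16.3·1.3598) = 47262/177.32 = 266.53 N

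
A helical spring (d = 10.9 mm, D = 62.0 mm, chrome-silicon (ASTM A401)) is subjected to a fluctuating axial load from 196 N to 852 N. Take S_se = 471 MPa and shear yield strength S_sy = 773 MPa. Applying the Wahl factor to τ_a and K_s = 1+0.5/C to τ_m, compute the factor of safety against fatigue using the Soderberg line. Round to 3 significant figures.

5.06

C = D/d = 62.0/10.9 = 5.6881; K_W = (4C−1)/(4C−4)+0.615/C = 1.2681; K_s = 1+0.5/C = 1.0879
F_a = (F_max−F_min)/2 = 328 N; F_m = (F_max+F_min)/2 = 524 N
τ_a = K_W·8F_aD/(πd³) = 1.2681 × 39.988 = 50.708 MPa
τ_m = K_s·8F_mD/(πd³) = 1.0879 × 63.883 = 69.498 MPa
Soderberg: 1/n_f = τ_a/S_se + τ_m/S_sy = 50.708/471 + 69.498/773 = 0.10766 + 0.08991 = 0.19757
n_f = 1/0.19757 = 5.062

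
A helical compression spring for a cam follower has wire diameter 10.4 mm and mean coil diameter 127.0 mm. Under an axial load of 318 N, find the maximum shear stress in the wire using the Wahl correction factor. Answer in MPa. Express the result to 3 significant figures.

Spring index C = D/d = 127.0/10.4 = 12.2115
K_W = (4C−1)/(4C−4) + 0.615/C = 47.846/44.846 + 0.0504 = 1.1173
τ₀ = 8FD/(πd³) = 8·318·127.0/(π·10.4³) = 323088/3533.9 = 91.426 MPa
τ_max = K·τ₀ = 1.1173 × 91.426 = 102.15 MPa

102 MPa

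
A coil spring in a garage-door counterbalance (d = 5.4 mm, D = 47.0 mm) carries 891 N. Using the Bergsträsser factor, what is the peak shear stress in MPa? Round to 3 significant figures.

784 MPa

Spring index C = D/d = 47.0/5.4 = 8.7037
K_B = (4C+2)/(4C−3) = 36.815/31.815 = 1.1572
τ₀ = 8FD/(πd³) = 8·891·47.0/(π·5.4³) = 335016/494.69 = 677.23 MPa
τ_max = K·τ₀ = 1.1572 × 677.23 = 783.66 MPa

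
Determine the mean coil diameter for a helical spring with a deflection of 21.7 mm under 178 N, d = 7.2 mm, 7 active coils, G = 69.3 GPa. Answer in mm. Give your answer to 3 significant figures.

Required rate k = F/δ = 178/21.7 = 8.2028 N/mm
D = (Gd⁴/(8N_a·k))^(1/3) = (69.3×10³·7.2⁴/(8·7·8.2028))^(1/3)
  = (405429)^(1/3) = 74.0125 mm

74.0 mm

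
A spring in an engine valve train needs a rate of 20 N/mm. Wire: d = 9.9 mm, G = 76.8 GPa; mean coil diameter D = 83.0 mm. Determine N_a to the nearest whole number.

8

N_a = Gd⁴/(8D³k) = (76.8×10³ × 9.9⁴)/(8 × 83.0³ × 20)
    = 7.37738e+08 / 9.14859e+07 = 8.064 → 8 coils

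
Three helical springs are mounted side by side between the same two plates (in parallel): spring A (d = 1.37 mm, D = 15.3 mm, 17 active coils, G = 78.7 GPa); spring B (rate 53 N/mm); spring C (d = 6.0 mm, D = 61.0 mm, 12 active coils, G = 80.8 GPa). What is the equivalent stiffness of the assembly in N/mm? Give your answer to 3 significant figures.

58.4 N/mm

k_A = Gd⁴/(8D³N_a) = (78.7×10³)(1.37⁴)/(8·15.3³·17) = 0.56917 N/mm
k_C = Gd⁴/(8D³N_a) = (80.8×10³)(6.0⁴)/(8·61.0³·12) = 4.8057 N/mm
Parallel: k_eq = 0.56917 + 53 + 4.8057 = 58.375 N/mm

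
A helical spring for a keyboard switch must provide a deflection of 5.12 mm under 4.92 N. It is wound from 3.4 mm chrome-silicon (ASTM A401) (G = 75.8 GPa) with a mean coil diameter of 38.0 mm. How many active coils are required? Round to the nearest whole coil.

Required rate k = F/δ = 4.92/5.12 = 0.96094 N/mm
N_a = Gd⁴/(8D³k) = (75.8×10³ × 3.4⁴)/(8 × 38.0³ × 0.96094)
    = 1.01294e+07 / 421828 = 24.01 → 24 coils

24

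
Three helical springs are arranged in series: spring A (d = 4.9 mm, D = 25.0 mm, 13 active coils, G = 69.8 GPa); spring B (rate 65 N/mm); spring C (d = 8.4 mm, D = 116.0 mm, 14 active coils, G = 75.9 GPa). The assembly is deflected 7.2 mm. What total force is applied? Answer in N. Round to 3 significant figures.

13.9 N

k_A = Gd⁴/(8D³N_a) = (69.8×10³)(4.9⁴)/(8·25.0³·13) = 24.762 N/mm
k_C = Gd⁴/(8D³N_a) = (75.9×10³)(8.4⁴)/(8·116.0³·14) = 2.1616 N/mm
Series: 1/k_eq = 1/24.762 + 1/65 + 1/2.1616 = 0.5184; k_eq = 1.929 N/mm
F = k_eq·δ = 1.929·7.2 = 13.889 N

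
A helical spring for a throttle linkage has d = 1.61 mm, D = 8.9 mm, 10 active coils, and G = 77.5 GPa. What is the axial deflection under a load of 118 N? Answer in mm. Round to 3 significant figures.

k = Gd⁴/(8D³N_a) = (77.5×10³)(1.61⁴)/(8·8.9³·10) = 9.2331 N/mm
δ = F/k = 118 / 9.2331 = 12.78 mm

12.8 mm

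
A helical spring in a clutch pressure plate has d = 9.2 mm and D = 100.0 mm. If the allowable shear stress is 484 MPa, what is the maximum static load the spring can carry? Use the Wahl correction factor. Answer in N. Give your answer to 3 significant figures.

C = D/d = 100.0/9.2 = 10.8696
K_W = (4C−1)/(4C−4) + 0.615/C = 42.478/39.478 + 0.0566 = 1.1326
τ_max = K·8FD/(πd³) → F_max = τ_allow·πd³/(8DK)
F_max = 484·π·9.2³/(8·100.0·1.1326) = 1.184e+06/906.06 = 1306.8 N

1310 N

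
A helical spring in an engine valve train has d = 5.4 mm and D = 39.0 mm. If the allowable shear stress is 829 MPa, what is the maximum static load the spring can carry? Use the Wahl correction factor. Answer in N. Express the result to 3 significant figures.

1090 N

C = D/d = 39.0/5.4 = 7.2222
K_W = (4C−1)/(4C−4) + 0.615/C = 27.889/24.889 + 0.0852 = 1.2057
τ_max = K·8FD/(πd³) → F_max = τ_allow·πd³/(8DK)
F_max = 829·π·5.4³/(8·39.0·1.2057) = 4.101e+05/376.18 = 1090.2 N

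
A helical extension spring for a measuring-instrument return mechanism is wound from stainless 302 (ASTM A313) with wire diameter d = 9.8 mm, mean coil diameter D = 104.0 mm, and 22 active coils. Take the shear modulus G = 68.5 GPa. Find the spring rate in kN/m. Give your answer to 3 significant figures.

3.19 kN/m

k = Gd⁴/(8D³N_a) = (68.5×10³ × 9.8⁴) / (8 × 104.0³ × 22)
  = 6.31822e+08 / 1.97976e+08 = 3.1914 N/mm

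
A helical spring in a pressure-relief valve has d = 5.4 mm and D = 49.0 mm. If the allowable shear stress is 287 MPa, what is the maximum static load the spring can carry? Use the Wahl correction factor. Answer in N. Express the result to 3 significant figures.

312 N

C = D/d = 49.0/5.4 = 9.0741
K_W = (4C−1)/(4C−4) + 0.615/C = 35.296/32.296 + 0.0678 = 1.1607
τ_max = K·8FD/(πd³) → F_max = τ_allow·πd³/(8DK)
F_max = 287·π·5.4³/(8·49.0·1.1607) = 1.4198e+05/454.98 = 312.05 N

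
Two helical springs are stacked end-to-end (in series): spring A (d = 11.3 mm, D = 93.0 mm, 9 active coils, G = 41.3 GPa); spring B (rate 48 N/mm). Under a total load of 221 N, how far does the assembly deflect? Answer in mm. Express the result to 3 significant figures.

23.6 mm

k_A = Gd⁴/(8D³N_a) = (41.3×10³)(11.3⁴)/(8·93.0³·9) = 11.627 N/mm
Series: 1/k_eq = 1/11.627 + 1/48 = 0.10684; k_eq = 9.36 N/mm
δ = F/k_eq = 221/9.36 = 23.611 mm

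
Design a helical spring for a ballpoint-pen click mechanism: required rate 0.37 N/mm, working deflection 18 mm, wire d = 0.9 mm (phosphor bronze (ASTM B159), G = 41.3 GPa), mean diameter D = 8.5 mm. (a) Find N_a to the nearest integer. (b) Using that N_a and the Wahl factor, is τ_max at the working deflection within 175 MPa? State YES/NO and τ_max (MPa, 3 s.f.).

N_a = Gd⁴/(8D³k) = (41.3×10³)(0.9⁴)/(8·8.5³·0.37) = 14.91 → N_a = 15
Actual rate k = Gd⁴/(8D³·15) = 0.36769 N/mm
Working load F = kδ = 0.36769·18 = 6.6184 N
C = 8.5/0.9 = 9.4444; K_W = (4C−1)/(4C−4)+0.615/C = 1.1539
τ_max = K_W·8FD/(πd³) = 1.1539·196.51 = 226.76 MPa
τ_max > 175 MPa → exceeds allowable

(a) 15 coils; (b) NO, τ_max = 227 MPa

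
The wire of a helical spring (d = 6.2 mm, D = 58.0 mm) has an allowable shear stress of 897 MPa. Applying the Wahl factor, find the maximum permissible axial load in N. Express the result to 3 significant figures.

1250 N

C = D/d = 58.0/6.2 = 9.3548
K_W = (4C−1)/(4C−4) + 0.615/C = 36.419/33.419 + 0.0657 = 1.1555
τ_max = K·8FD/(πd³) → F_max = τ_allow·πd³/(8DK)
F_max = 897·π·6.2³/(8·58.0·1.1555) = 6.7161e+05/536.16 = 1252.6 N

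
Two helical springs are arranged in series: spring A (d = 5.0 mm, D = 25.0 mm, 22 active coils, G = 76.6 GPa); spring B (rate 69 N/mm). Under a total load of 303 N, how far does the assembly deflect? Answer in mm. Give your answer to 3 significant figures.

21.8 mm

k_A = Gd⁴/(8D³N_a) = (76.6×10³)(5.0⁴)/(8·25.0³·22) = 17.409 N/mm
Series: 1/k_eq = 1/17.409 + 1/69 = 0.071934; k_eq = 13.902 N/mm
δ = F/k_eq = 303/13.902 = 21.796 mm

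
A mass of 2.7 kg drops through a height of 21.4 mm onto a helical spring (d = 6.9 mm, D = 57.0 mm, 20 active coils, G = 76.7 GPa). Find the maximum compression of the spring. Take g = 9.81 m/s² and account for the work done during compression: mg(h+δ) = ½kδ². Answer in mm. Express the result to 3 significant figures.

k = Gd⁴/(8D³N_a) = (76.7×10³)(6.9⁴)/(8·57.0³·20) = 5.8674 N/mm
W = mg = 2.7 × 9.81 = 26.487 N
½kδ² − Wδ − Wh = 0 → δ = (W + √(W² + 2kWh))/k
δ = (26.487 + √(701.56 + 6651.56))/5.8674 = (26.487 + 85.75)/5.8674 = 19.129 mm

19.1 mm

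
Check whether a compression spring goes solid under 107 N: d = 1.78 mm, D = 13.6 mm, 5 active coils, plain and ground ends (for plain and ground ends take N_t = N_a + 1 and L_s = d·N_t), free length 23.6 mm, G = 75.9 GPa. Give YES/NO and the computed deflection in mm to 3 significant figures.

k = Gd⁴/(8D³N_a) = (75.9×10³)(1.78⁴)/(8·13.6³·5) = 7.5726 N/mm
N_t = 6; L_s = 1.78·6 = 10.68 mm; δ_solid = L₀ − L_s = 23.6 − 10.68 = 12.92 mm
δ = F/k = 107/7.5726 = 14.13 mm
δ ≥ δ_solid → spring goes solid

YES, δ = 14.1 mm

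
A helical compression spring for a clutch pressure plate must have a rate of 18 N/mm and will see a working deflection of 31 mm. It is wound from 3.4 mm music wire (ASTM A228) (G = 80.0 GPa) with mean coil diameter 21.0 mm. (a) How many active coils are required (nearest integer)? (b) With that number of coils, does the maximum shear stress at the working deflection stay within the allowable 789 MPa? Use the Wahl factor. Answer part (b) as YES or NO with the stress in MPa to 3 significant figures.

(a) 8 coils; (b) NO, τ_max = 947 MPa

N_a = Gd⁴/(8D³k) = (80.0×10³)(3.4⁴)/(8·21.0³·18) = 8.017 → N_a = 8
Actual rate k = Gd⁴/(8D³·8) = 18.037 N/mm
Working load F = kδ = 18.037·31 = 559.15 N
C = 21.0/3.4 = 6.1765; K_W = (4C−1)/(4C−4)+0.615/C = 1.2445
τ_max = K_W·8FD/(πd³) = 1.2445·760.77 = 946.74 MPa
τ_max > 789 MPa → exceeds allowable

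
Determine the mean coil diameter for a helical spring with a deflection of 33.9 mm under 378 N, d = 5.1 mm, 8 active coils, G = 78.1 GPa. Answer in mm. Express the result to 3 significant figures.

Required rate k = F/δ = 378/33.9 = 11.15 N/mm
D = (Gd⁴/(8N_a·k))^(1/3) = (78.1×10³·5.1⁴/(8·8·11.15))^(1/3)
  = (74038.8)^(1/3) = 41.9907 mm

42.0 mm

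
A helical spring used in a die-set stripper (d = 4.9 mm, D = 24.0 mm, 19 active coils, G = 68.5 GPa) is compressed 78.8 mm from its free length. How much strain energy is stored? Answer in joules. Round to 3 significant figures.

58.3 J

k = Gd⁴/(8D³N_a) = (68.5×10³)(4.9⁴)/(8·24.0³·19) = 18.793 N/mm
U = ½kδ² = 0.5 × 18.793 × 78.8² = 58347 N·mm = 58.347 J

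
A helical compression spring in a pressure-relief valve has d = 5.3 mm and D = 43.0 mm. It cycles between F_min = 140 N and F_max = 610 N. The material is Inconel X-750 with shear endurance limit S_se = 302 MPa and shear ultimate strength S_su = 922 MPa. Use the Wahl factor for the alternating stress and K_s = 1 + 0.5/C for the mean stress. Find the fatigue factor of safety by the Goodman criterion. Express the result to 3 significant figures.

1.01

C = D/d = 43.0/5.3 = 8.1132; K_W = (4C−1)/(4C−4)+0.615/C = 1.1812; K_s = 1+0.5/C = 1.0616
F_a = (F_max−F_min)/2 = 235 N; F_m = (F_max+F_min)/2 = 375 N
τ_a = K_W·8F_aD/(πd³) = 1.1812 × 172.84 = 204.17 MPa
τ_m = K_s·8F_mD/(πd³) = 1.0616 × 275.81 = 292.81 MPa
Goodman: 1/n_f = τ_a/S_se + τ_m/S_su = 204.17/302 + 292.81/922 = 0.67605 + 0.31758 = 0.99363
n_f = 1/0.99363 = 1.006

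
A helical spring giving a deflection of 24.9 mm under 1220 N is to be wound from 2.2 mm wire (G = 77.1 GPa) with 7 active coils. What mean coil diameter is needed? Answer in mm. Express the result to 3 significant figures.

8.70 mm

Required rate k = F/δ = 1220/24.9 = 48.996 N/mm
D = (Gd⁴/(8N_a·k))^(1/3) = (77.1×10³·2.2⁴/(8·7·48.996))^(1/3)
  = (658.259)^(1/3) = 8.6989 mm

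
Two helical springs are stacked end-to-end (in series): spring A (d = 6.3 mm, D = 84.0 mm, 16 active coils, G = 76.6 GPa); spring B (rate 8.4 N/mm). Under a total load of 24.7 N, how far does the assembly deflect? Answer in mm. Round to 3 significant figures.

k_A = Gd⁴/(8D³N_a) = (76.6×10³)(6.3⁴)/(8·84.0³·16) = 1.5905 N/mm
Series: 1/k_eq = 1/1.5905 + 1/8.4 = 0.74777; k_eq = 1.3373 N/mm
δ = F/k_eq = 24.7/1.3373 = 18.47 mm

18.5 mm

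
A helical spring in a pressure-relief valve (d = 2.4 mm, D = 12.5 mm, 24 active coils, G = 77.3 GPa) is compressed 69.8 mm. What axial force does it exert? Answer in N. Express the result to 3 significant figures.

477 N

k = Gd⁴/(8D³N_a) = (77.3×10³)(2.4⁴)/(8·12.5³·24) = 6.839 N/mm
F = k·δ = 6.839 × 69.8 = 477.36 N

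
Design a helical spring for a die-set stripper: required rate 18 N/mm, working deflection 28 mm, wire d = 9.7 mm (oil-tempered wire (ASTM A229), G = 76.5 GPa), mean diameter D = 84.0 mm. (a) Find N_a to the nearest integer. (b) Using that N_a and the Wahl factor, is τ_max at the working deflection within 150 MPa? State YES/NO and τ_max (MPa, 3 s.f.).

N_a = Gd⁴/(8D³k) = (76.5×10³)(9.7⁴)/(8·84.0³·18) = 7.935 → N_a = 8
Actual rate k = Gd⁴/(8D³·8) = 17.854 N/mm
Working load F = kδ = 17.854·28 = 499.91 N
C = 84.0/9.7 = 8.6598; K_W = (4C−1)/(4C−4)+0.615/C = 1.1689
τ_max = K_W·8FD/(πd³) = 1.1689·117.16 = 136.96 MPa
τ_max ≤ 150 MPa → acceptable

(a) 8 coils; (b) YES, τ_max = 137 MPa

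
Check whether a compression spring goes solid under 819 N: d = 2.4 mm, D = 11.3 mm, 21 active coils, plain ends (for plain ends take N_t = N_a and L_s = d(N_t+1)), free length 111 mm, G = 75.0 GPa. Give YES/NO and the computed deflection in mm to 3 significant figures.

YES, δ = 79.8 mm

k = Gd⁴/(8D³N_a) = (75.0×10³)(2.4⁴)/(8·11.3³·21) = 10.265 N/mm
N_t = 21; L_s = 2.4·22 = 52.8 mm; δ_solid = L₀ − L_s = 111 − 52.8 = 58.2 mm
δ = F/k = 819/10.265 = 79.785 mm
δ ≥ δ_solid → spring goes solid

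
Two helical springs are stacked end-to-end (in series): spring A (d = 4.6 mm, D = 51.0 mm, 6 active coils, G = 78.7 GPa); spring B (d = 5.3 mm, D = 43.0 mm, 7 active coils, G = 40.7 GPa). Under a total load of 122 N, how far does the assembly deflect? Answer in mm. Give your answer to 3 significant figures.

39.0 mm

k_A = Gd⁴/(8D³N_a) = (78.7×10³)(4.6⁴)/(8·51.0³·6) = 5.5342 N/mm
k_B = Gd⁴/(8D³N_a) = (40.7×10³)(5.3⁴)/(8·43.0³·7) = 7.2128 N/mm
Series: 1/k_eq = 1/5.5342 + 1/7.2128 = 0.31934; k_eq = 3.1315 N/mm
δ = F/k_eq = 122/3.1315 = 38.959 mm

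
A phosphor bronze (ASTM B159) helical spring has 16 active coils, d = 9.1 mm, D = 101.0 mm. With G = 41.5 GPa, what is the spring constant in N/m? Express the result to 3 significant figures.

2160 N/m

k = Gd⁴/(8D³N_a) = (41.5×10³ × 9.1⁴) / (8 × 101.0³ × 16)
  = 2.84586e+08 / 1.31879e+08 = 2.1579 N/mm = 2157.9 N/m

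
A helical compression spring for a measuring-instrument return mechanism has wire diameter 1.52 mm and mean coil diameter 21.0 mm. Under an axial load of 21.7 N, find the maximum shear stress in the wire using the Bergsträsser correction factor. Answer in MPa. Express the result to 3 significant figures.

Spring index C = D/d = 21.0/1.52 = 13.8158
K_B = (4C+2)/(4C−3) = 57.263/52.263 = 1.0957
τ₀ = 8FD/(πd³) = 8·21.7·21.0/(π·1.52³) = 3645.6/11.033 = 330.44 MPa
τ_max = K·τ₀ = 1.0957 × 330.44 = 362.05 MPa

362 MPa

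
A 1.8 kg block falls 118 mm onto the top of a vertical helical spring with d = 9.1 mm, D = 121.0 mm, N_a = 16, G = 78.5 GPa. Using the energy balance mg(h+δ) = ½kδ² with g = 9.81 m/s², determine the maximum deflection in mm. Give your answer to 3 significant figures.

50.0 mm

k = Gd⁴/(8D³N_a) = (78.5×10³)(9.1⁴)/(8·121.0³·16) = 2.3739 N/mm
W = mg = 1.8 × 9.81 = 17.658 N
½kδ² − Wδ − Wh = 0 → δ = (W + √(W² + 2kWh))/k
δ = (17.658 + √(311.8 + 9892.88))/2.3739 = (17.658 + 101.02)/2.3739 = 49.991 mm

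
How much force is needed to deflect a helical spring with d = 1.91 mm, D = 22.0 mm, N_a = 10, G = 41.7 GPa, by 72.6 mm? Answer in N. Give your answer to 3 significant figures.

47.3 N

k = Gd⁴/(8D³N_a) = (41.7×10³)(1.91⁴)/(8·22.0³·10) = 0.6515 N/mm
F = k·δ = 0.6515 × 72.6 = 47.299 N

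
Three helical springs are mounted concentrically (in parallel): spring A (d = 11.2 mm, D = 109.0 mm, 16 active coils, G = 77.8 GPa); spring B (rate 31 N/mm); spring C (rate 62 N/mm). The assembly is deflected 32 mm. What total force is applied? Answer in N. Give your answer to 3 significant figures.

k_A = Gd⁴/(8D³N_a) = (77.8×10³)(11.2⁴)/(8·109.0³·16) = 7.3852 N/mm
Parallel: k_eq = 7.3852 + 31 + 62 = 100.39 N/mm
F = k_eq·δ = 100.39·32 = 3212.3 N

3210 N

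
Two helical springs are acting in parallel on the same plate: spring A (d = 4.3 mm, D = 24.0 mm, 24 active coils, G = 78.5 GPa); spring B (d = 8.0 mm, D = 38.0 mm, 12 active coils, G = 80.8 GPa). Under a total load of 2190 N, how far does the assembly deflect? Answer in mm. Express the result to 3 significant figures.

k_A = Gd⁴/(8D³N_a) = (78.5×10³)(4.3⁴)/(8·24.0³·24) = 10.111 N/mm
k_B = Gd⁴/(8D³N_a) = (80.8×10³)(8.0⁴)/(8·38.0³·12) = 62.827 N/mm
Parallel: k_eq = 10.111 + 62.827 = 72.939 N/mm
δ = F/k_eq = 2190/72.939 = 30.025 mm

30.0 mm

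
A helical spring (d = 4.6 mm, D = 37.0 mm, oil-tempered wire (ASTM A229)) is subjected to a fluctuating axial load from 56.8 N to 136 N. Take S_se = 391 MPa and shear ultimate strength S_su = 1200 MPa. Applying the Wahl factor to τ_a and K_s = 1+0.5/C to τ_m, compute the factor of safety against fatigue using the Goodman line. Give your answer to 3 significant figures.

C = D/d = 37.0/4.6 = 8.0435; K_W = (4C−1)/(4C−4)+0.615/C = 1.1829; K_s = 1+0.5/C = 1.0622
F_a = (F_max−F_min)/2 = 39.6 N; F_m = (F_max+F_min)/2 = 96.4 N
τ_a = K_W·8F_aD/(πd³) = 1.1829 × 38.332 = 45.345 MPa
τ_m = K_s·8F_mD/(πd³) = 1.0622 × 93.314 = 99.114 MPa
Goodman: 1/n_f = τ_a/S_se + τ_m/S_su = 45.345/391 + 99.114/1200 = 0.11597 + 0.08260 = 0.19857
n_f = 1/0.19857 = 5.036

5.04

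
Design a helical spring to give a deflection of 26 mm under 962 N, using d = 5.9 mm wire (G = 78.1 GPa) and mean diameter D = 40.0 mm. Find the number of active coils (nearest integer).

5

Required rate k = F/δ = 962/26 = 37 N/mm
N_a = Gd⁴/(8D³k) = (78.1×10³ × 5.9⁴)/(8 × 40.0³ × 37)
    = 9.46366e+07 / 1.8944e+07 = 4.996 → 5 coils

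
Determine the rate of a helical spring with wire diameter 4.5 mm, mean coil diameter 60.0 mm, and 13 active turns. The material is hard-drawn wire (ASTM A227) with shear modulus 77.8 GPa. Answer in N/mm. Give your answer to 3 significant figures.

1.42 N/mm

k = Gd⁴/(8D³N_a) = (77.8×10³ × 4.5⁴) / (8 × 60.0³ × 13)
  = 3.19029e+07 / 2.2464e+07 = 1.4202 N/mm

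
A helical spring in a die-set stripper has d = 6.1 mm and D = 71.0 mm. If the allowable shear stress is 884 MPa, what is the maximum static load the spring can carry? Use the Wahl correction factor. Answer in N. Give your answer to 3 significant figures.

C = D/d = 71.0/6.1 = 11.6393
K_W = (4C−1)/(4C−4) + 0.615/C = 45.557/42.557 + 0.0528 = 1.1233
τ_max = K·8FD/(πd³) → F_max = τ_allow·πd³/(8DK)
F_max = 884·π·6.1³/(8·71.0·1.1233) = 6.3036e+05/638.05 = 987.95 N

988 N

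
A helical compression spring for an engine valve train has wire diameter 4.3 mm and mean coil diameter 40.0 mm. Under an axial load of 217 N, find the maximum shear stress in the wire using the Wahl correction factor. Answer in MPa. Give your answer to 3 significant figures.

321 MPa

Spring index C = D/d = 40.0/4.3 = 9.3023
K_W = (4C−1)/(4C−4) + 0.615/C = 36.209/33.209 + 0.0661 = 1.1564
τ₀ = 8FD/(πd³) = 8·217·40.0/(π·4.3³) = 69440/249.78 = 278.01 MPa
τ_max = K·τ₀ = 1.1564 × 278.01 = 321.5 MPa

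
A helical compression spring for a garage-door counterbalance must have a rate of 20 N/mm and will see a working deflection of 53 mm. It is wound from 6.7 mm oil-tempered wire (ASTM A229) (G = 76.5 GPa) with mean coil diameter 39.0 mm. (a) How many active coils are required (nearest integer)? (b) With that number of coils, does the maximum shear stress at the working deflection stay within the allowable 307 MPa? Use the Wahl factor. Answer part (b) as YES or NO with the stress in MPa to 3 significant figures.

N_a = Gd⁴/(8D³k) = (76.5×10³)(6.7⁴)/(8·39.0³·20) = 16.24 → N_a = 16
Actual rate k = Gd⁴/(8D³·16) = 20.303 N/mm
Working load F = kδ = 20.303·53 = 1076.1 N
C = 39.0/6.7 = 5.8209; K_W = (4C−1)/(4C−4)+0.615/C = 1.2612
τ_max = K_W·8FD/(πd³) = 1.2612·355.31 = 448.13 MPa
τ_max > 307 MPa → exceeds allowable

(a) 16 coils; (b) NO, τ_max = 448 MPa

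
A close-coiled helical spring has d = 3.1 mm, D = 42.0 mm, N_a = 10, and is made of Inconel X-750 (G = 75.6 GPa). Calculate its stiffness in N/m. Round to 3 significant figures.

1180 N/m

k = Gd⁴/(8D³N_a) = (75.6×10³ × 3.1⁴) / (8 × 42.0³ × 10)
  = 6.98182e+06 / 5.92704e+06 = 1.178 N/mm = 1178 N/m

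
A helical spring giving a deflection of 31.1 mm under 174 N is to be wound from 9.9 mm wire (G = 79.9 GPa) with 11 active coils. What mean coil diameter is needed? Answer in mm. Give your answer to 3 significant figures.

Required rate k = F/δ = 174/31.1 = 5.5949 N/mm
D = (Gd⁴/(8N_a·k))^(1/3) = (79.9×10³·9.9⁴/(8·11·5.5949))^(1/3)
  = (1.55889e+06)^(1/3) = 115.9503 mm

116 mm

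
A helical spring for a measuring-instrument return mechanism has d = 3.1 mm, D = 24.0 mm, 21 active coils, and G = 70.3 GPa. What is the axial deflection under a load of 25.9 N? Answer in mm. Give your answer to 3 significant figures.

k = Gd⁴/(8D³N_a) = (70.3×10³)(3.1⁴)/(8·24.0³·21) = 2.7955 N/mm
δ = F/k = 25.9 / 2.7955 = 9.2649 mm

9.26 mm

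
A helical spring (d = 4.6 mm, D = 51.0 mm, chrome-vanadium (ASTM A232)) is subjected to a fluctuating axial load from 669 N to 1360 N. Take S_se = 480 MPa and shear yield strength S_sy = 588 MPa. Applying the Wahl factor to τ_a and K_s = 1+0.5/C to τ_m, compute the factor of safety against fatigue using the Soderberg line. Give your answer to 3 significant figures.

0.286

C = D/d = 51.0/4.6 = 11.0870; K_W = (4C−1)/(4C−4)+0.615/C = 1.1298; K_s = 1+0.5/C = 1.0451
F_a = (F_max−F_min)/2 = 345.5 N; F_m = (F_max+F_min)/2 = 1014.5 N
τ_a = K_W·8F_aD/(πd³) = 1.1298 × 460.98 = 520.83 MPa
τ_m = K_s·8F_mD/(πd³) = 1.0451 × 1353.6 = 1414.6 MPa
Soderberg: 1/n_f = τ_a/S_se + τ_m/S_sy = 520.83/480 + 1414.6/588 = 1.08506 + 2.40585 = 3.4909
n_f = 1/3.4909 = 0.2865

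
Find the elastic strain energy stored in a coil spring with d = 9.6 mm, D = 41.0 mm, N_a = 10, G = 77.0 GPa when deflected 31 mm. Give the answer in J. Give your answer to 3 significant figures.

57.0 J

k = Gd⁴/(8D³N_a) = (77.0×10³)(9.6⁴)/(8·41.0³·10) = 118.61 N/mm
U = ½kδ² = 0.5 × 118.61 × 31² = 56994 N·mm = 56.994 J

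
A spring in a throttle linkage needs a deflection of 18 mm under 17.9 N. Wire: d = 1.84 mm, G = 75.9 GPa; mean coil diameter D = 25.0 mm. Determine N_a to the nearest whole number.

Required rate k = F/δ = 17.9/18 = 0.99444 N/mm
N_a = Gd⁴/(8D³k) = (75.9×10³ × 1.84⁴)/(8 × 25.0³ × 0.99444)
    = 869988 / 124306 = 6.999 → 7 coils

7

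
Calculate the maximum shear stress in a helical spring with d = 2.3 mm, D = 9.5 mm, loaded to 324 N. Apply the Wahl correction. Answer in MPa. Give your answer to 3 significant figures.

894 MPa

Spring index C = D/d = 9.5/2.3 = 4.1304
K_W = (4C−1)/(4C−4) + 0.615/C = 15.522/12.522 + 0.1489 = 1.3885
τ₀ = 8FD/(πd³) = 8·324·9.5/(π·2.3³) = 24624/38.224 = 644.21 MPa
τ_max = K·τ₀ = 1.3885 × 644.21 = 894.47 MPa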